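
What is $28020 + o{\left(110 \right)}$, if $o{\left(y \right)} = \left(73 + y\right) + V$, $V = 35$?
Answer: $28238$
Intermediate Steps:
$o{\left(y \right)} = 108 + y$ ($o{\left(y \right)} = \left(73 + y\right) + 35 = 108 + y$)
$28020 + o{\left(110 \right)} = 28020 + \left(108 + 110\right) = 28020 + 218 = 28238$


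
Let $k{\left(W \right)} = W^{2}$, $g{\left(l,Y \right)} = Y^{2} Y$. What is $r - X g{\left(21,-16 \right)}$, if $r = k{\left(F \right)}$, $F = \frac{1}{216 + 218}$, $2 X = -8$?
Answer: $- \frac{3086024703}{188356} \approx -16384.0$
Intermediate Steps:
$X = -4$ ($X = \frac{1}{2} \left(-8\right) = -4$)
$g{\left(l,Y \right)} = Y^{3}$
$F = \frac{1}{434} \approx 0.0023041$
$r = \frac{1}{188356}$ ($r = \left(\frac{1}{434}\right)^{2} = \frac{1}{188356} \approx 5.3091 \cdot 10^{-6}$)
$r - X g{\left(21,-16 \right)} = \frac{1}{188356} - - 4 \left(-16\right)^{3} = \frac{1}{188356} - \left(-4\right) \left(-4096\right) = \frac{1}{188356} - 16384 = - \frac{3086024703}{188356}$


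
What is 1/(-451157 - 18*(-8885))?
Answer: -1/291227 ≈ -3.4337e-6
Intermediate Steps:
1/(-451157 - 18*(-8885)) = 1/(-451157 + 159930) = 1/(-291227) = -1/291227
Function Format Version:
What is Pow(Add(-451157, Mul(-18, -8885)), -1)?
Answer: Rational(-1, 291227) ≈ -3.4337e-6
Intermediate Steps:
Pow(Add(-451157, Mul(-18, -8885)), -1) = Pow(Add(-451157, 159930), -1) = Pow(-291227, -1) = Rational(-1, 291227)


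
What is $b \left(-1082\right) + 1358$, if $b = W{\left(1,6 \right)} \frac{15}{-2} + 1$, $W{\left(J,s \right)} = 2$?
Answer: $16506$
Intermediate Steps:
$b = -14$ ($b = 2 \frac{15}{-2} + 1 = 2 \cdot 15 \left(- \frac{1}{2}\right) + 1 = 2 \left(- \frac{15}{2}\right) + 1 = -15 + 1 = -14$)
$b \left(-1082\right) + 1358 = \left(-14\right) \left(-1082\right) + 1358 = 15148 + 1358 = 16506$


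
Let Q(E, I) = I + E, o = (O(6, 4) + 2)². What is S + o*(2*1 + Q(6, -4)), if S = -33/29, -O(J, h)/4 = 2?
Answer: 4143/29 ≈ 142.86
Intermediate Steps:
O(J, h) = -8 (O(J, h) = -4*2 = -8)
o = 36 (o = (-8 + 2)² = (-6)² = 36)
Q(E, I) = E + I
S = -33/29 (S = -33*1/29 = -33/29 ≈ -1.1379)
S + o*(2*1 + Q(6, -4)) = -33/29 + 36*(2*1 + (6 - 4)) = -33/29 + 36*(2 + 2) = -33/29 + 36*4 = -33/29 + 144 = 4143/29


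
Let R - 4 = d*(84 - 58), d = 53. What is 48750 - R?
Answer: 47368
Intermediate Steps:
R = 1382 (R = 4 + 53*(84 - 58) = 4 + 53*26 = 4 + 1378 = 1382)
48750 - R = 48750 - 1*1382 = 48750 - 1382 = 47368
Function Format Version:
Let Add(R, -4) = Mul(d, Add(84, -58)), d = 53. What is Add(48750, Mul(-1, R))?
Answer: 47368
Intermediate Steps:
R = 1382 (R = Add(4, Mul(53, Add(84, -58))) = Add(4, Mul(53, 26)) = Add(4, 1378) = 1382)
Add(48750, Mul(-1, R)) = Add(48750, Mul(-1, 1382)) = Add(48750, -1382) = 47368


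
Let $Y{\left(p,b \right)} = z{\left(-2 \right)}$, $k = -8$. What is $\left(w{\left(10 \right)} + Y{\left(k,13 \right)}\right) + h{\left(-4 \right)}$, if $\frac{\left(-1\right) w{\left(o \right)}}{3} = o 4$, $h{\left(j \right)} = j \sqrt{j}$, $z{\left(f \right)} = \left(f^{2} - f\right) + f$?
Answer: $-116 - 8 i \approx -116.0 - 8.0 i$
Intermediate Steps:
$z{\left(f \right)} = f^{2}$
$Y{\left(p,b \right)} = 4$ ($Y{\left(p,b \right)} = \left(-2\right)^{2} = 4$)
$h{\left(j \right)} = j^{\frac{3}{2}}$
$w{\left(o \right)} = - 12 o$ ($w{\left(o \right)} = - 3 o 4 = - 3 \cdot 4 o = - 12 o$)
$\left(w{\left(10 \right)} + Y{\left(k,13 \right)}\right) + h{\left(-4 \right)} = \left(\left(-12\right) 10 + 4\right) + \left(-4\right)^{\frac{3}{2}} = \left(-120 + 4\right) - 8 i = -116 - 8 i$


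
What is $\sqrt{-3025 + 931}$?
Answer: $i \sqrt{2094} \approx 45.76 i$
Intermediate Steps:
$\sqrt{-3025 + 931} = \sqrt{-2094} = i \sqrt{2094}$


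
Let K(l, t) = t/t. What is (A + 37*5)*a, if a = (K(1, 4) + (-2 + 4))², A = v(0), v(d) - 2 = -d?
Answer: 1683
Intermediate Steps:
K(l, t) = 1
v(d) = 2 - d
A = 2 (A = 2 - 1*0 = 2 + 0 = 2)
a = 9 (a = (1 + (-2 + 4))² = (1 + 2)² = 3² = 9)
(A + 37*5)*a = (2 + 37*5)*9 = (2 + 185)*9 = 187*9 = 1683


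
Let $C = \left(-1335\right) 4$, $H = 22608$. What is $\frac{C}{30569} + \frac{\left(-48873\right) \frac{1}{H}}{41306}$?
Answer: $- \frac{1662743965019}{9515579947104} \approx -0.17474$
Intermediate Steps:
$C = -5340$
$\frac{C}{30569} + \frac{\left(-48873\right) \frac{1}{H}}{41306} = - \frac{5340}{30569} + \frac{\left(-48873\right) \frac{1}{22608}}{41306} = \left(-5340\right) \frac{1}{30569} + \left(-48873\right) \frac{1}{22608} \cdot \frac{1}{41306} = - \frac{5340}{30569} - \frac{16291}{311282016} = - \frac{1662743965019}{9515579947104}$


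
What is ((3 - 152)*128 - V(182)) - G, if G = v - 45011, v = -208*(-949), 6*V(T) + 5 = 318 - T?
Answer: -1028849/6 ≈ -1.7147e+5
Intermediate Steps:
V(T) = 313/6 - T/6 (V(T) = -5/6 + (318 - T)/6 = -5/6 + (53 - T/6) = 313/6 - T/6)
v = 197392
G = 152381 (G = 197392 - 45011 = 152381)
((3 - 152)*128 - V(182)) - G = ((3 - 152)*128 - (313/6 - 1/6*182)) - 1*152381 = (-149*128 - (313/6 - 91/3)) - 152381 = (-19072 - 1*131/6) - 152381 = (-19072 - 131/6) - 152381 = -114563/6 - 152381 = -1028849/6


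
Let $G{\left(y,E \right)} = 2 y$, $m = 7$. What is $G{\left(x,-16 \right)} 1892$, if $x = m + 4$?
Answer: $41624$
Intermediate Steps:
$x = 11$ ($x = 7 + 4 = 11$)
$G{\left(x,-16 \right)} 1892 = 2 \cdot 11 \cdot 1892 = 22 \cdot 1892 = 41624$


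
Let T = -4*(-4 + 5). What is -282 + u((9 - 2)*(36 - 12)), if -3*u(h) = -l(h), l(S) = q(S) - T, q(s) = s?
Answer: -674/3 ≈ -224.67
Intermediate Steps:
T = -4 (T = -4*1 = -4)
l(S) = 4 + S (l(S) = S - 1*(-4) = S + 4 = 4 + S)
u(h) = 4/3 + h/3 (u(h) = -(-1)*(4 + h)/3 = -(-4 - h)/3 = 4/3 + h/3)
-282 + u((9 - 2)*(36 - 12)) = -282 + (4/3 + ((9 - 2)*(36 - 12))/3) = -282 + (4/3 + (7*24)/3) = -282 + (4/3 + (1/3)*168) = -282 + (4/3 + 56) = -282 + 172/3 = -674/3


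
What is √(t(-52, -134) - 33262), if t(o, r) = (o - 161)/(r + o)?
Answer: I*√127854726/62 ≈ 182.38*I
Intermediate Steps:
t(o, r) = (-161 + o)/(o + r)
√(t(-52, -134) - 33262) = √((-161 - 52)/(-52 - 134) - 33262) = √(-213/(-186) - 33262) = √(-1/186*(-213) - 33262) = √(71/62 - 33262) = √(-2062173/62) = I*√127854726/62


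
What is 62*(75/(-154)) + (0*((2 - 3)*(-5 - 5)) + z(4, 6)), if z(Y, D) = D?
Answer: -1863/77 ≈ -24.195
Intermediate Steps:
62*(75/(-154)) + (0*((2 - 3)*(-5 - 5)) + z(4, 6)) = 62*(75/(-154)) + (0*((2 - 3)*(-5 - 5)) + 6) = 62*(75*(-1/154)) + (0*(-1*(-10)) + 6) = 62*(-75/154) + (0*10 + 6) = -2325/77 + (0 + 6) = -2325/77 + 6 = -1863/77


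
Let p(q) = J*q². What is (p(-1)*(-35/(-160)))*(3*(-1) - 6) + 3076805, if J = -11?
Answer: 98458453/32 ≈ 3.0768e+6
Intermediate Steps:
p(q) = -11*q²
(p(-1)*(-35/(-160)))*(3*(-1) - 6) + 3076805 = ((-11*(-1)²)*(-35/(-160)))*(3*(-1) - 6) + 3076805 = ((-11*1)*(-35*(-1/160)))*(-3 - 6) + 3076805 = -11*7/32*(-9) + 3076805 = -77/32*(-9) + 3076805 = 693/32 + 3076805 = 98458453/32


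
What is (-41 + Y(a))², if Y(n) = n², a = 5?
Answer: 256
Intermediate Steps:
(-41 + Y(a))² = (-41 + 5²)² = (-41 + 25)² = (-16)² = 256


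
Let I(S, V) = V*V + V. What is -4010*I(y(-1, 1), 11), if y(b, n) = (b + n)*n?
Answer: -529320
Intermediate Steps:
y(b, n) = n*(b + n)
I(S, V) = V + V² (I(S, V) = V² + V = V + V²)
-4010*I(y(-1, 1), 11) = -44110*(1 + 11) = -44110*12 = -4010*132 = -529320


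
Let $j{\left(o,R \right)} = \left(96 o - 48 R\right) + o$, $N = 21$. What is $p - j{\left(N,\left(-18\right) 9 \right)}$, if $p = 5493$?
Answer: $-4320$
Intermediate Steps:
$j{\left(o,R \right)} = - 48 R + 97 o$ ($j{\left(o,R \right)} = \left(- 48 R + 96 o\right) + o = - 48 R + 97 o$)
$p - j{\left(N,\left(-18\right) 9 \right)} = 5493 - \left(- 48 \left(\left(-18\right) 9\right) + 97 \cdot 21\right) = 5493 - \left(\left(-48\right) \left(-162\right) + 2037\right) = 5493 - \left(7776 + 2037\right) = 5493 - 9813 = -4320$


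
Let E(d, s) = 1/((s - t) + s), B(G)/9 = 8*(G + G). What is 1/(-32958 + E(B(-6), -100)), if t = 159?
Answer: -359/11831923 ≈ -3.0342e-5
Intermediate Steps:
B(G) = 144*G (B(G) = 9*(8*(G + G)) = 9*(8*(2*G)) = 9*(16*G) = 144*G)
E(d, s) = 1/(-159 + 2*s) (E(d, s) = 1/((s - 1*159) + s) = 1/((s - 159) + s) = 1/((-159 + s) + s) = 1/(-159 + 2*s))
1/(-32958 + E(B(-6), -100)) = 1/(-32958 + 1/(-159 + 2*(-100))) = 1/(-32958 + 1/(-159 - 200)) = 1/(-32958 + 1/(-359)) = 1/(-32958 - 1/359) = 1/(-11831923/359) = -359/11831923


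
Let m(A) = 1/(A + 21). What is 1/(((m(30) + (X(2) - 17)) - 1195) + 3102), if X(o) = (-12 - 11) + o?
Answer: 51/95320 ≈ 0.00053504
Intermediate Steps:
X(o) = -23 + o
m(A) = 1/(21 + A)
1/(((m(30) + (X(2) - 17)) - 1195) + 3102) = 1/(((1/(21 + 30) + ((-23 + 2) - 17)) - 1195) + 3102) = 1/(((1/51 + (-21 - 17)) - 1195) + 3102) = 1/(((1/51 - 38) - 1195) + 3102) = 1/((-1937/51 - 1195) + 3102) = 1/(-62882/51 + 3102) = 1/(95320/51) = 51/95320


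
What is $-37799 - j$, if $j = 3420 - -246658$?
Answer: $-287877$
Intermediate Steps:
$j = 250078$ ($j = 3420 + 246658 = 250078$)
$-37799 - j = -37799 - 250078 = -287877$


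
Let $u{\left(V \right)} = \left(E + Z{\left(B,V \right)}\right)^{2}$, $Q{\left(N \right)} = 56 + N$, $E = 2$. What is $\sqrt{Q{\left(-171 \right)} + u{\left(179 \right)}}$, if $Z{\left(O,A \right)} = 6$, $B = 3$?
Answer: $i \sqrt{51} \approx 7.1414 i$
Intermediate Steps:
$u{\left(V \right)} = 64$ ($u{\left(V \right)} = \left(2 + 6\right)^{2} = 8^{2} = 64$)
$\sqrt{Q{\left(-171 \right)} + u{\left(179 \right)}} = \sqrt{\left(56 - 171\right) + 64} = \sqrt{-115 + 64} = \sqrt{-51} = i \sqrt{51}$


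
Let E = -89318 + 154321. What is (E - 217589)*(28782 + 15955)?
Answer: -6826239882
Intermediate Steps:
E = 65003
(E - 217589)*(28782 + 15955) = (65003 - 217589)*(28782 + 15955) = -152586*44737 = -6826239882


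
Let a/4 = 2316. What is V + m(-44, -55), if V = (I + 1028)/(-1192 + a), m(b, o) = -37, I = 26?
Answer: -148805/4036 ≈ -36.869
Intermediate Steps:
a = 9264 (a = 4*2316 = 9264)
V = 527/4036 (V = (26 + 1028)/(-1192 + 9264) = 1054/8072 = 1054*(1/8072) = 527/4036 ≈ 0.13057)
V + m(-44, -55) = 527/4036 - 37 = -148805/4036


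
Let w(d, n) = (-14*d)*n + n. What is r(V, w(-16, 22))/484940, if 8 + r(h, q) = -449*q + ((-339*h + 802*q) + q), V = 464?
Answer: 398749/121235 ≈ 3.2891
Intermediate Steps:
w(d, n) = n - 14*d*n (w(d, n) = -14*d*n + n = n - 14*d*n)
r(h, q) = -8 - 339*h + 354*q (r(h, q) = -8 + (-449*q + ((-339*h + 802*q) + q)) = -8 + (-449*q + (-339*h + 803*q)) = -8 + (-339*h + 354*q) = -8 - 339*h + 354*q)
r(V, w(-16, 22))/484940 = (-8 - 339*464 + 354*(22*(1 - 14*(-16))))/484940 = (-8 - 157296 + 354*(22*(1 + 224)))*(1/484940) = (-8 - 157296 + 354*(22*225))*(1/484940) = (-8 - 157296 + 354*4950)*(1/484940) = (-8 - 157296 + 1752300)*(1/484940) = 1594996*(1/484940) = 398749/121235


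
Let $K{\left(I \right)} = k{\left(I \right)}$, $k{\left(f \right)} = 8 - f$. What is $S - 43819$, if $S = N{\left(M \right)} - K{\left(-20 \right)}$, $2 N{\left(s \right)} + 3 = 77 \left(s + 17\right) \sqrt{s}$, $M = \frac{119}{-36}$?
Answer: $- \frac{87697}{2} + \frac{37961 i \sqrt{119}}{432} \approx -43849.0 + 958.58 i$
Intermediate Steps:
$M = - \frac{119}{36}$ ($M = 119 \left(- \frac{1}{36}\right) = - \frac{119}{36} \approx -3.3056$)
$N{\left(s \right)} = - \frac{3}{2} + \frac{\sqrt{s} \left(1309 + 77 s\right)}{2}$ ($N{\left(s \right)} = - \frac{3}{2} + \frac{77 \left(s + 17\right) \sqrt{s}}{2} = - \frac{3}{2} + \frac{77 \left(17 + s\right) \sqrt{s}}{2} = - \frac{3}{2} + \frac{\left(1309 + 77 s\right) \sqrt{s}}{2} = - \frac{3}{2} + \frac{\sqrt{s} \left(1309 + 77 s\right)}{2}$)
$K{\left(I \right)} = 8 - I$
$S = - \frac{59}{2} + \frac{37961 i \sqrt{119}}{432}$ ($S = \left(- \frac{3}{2} + \frac{77 \left(- \frac{119}{36}\right)^{\frac{3}{2}}}{2} + \frac{1309 \sqrt{- \frac{119}{36}}}{2}\right) - \left(8 - -20\right) = \left(- \frac{3}{2} + \frac{77 \left(- \frac{119 i \sqrt{119}}{216}\right)}{2} + \frac{1309 \frac{i \sqrt{119}}{6}}{2}\right) - \left(8 + 20\right) = \left(- \frac{3}{2} - \frac{9163 i \sqrt{119}}{432} + \frac{1309 i \sqrt{119}}{12}\right) - 28 = \left(- \frac{3}{2} + \frac{37961 i \sqrt{119}}{432}\right) - 28 = - \frac{59}{2} + \frac{37961 i \sqrt{119}}{432} \approx -29.5 + 958.58 i$)
$S - 43819 = \left(- \frac{59}{2} + \frac{37961 i \sqrt{119}}{432}\right) - 43819 = - \frac{87697}{2} + \frac{37961 i \sqrt{119}}{432}$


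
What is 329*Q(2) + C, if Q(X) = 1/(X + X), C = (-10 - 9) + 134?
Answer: 789/4 ≈ 197.25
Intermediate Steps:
C = 115 (C = -19 + 134 = 115)
Q(X) = 1/(2*X)
329*Q(2) + C = 329*((½)/2) + 115 = 329*((½)*(½)) + 115 = 329*(¼) + 115 = 329/4 + 115 = 789/4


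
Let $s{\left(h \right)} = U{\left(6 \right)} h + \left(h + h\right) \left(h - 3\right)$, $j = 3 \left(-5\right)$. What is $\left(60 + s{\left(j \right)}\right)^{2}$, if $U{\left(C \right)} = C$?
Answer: $260100$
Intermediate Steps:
$j = -15$
$s{\left(h \right)} = 6 h + 2 h \left(-3 + h\right)$ ($s{\left(h \right)} = 6 h + \left(h + h\right) \left(h - 3\right) = 6 h + 2 h \left(-3 + h\right)$)
$\left(60 + s{\left(j \right)}\right)^{2} = \left(60 + 2 \left(-15\right)^{2}\right)^{2} = \left(60 + 2 \cdot 225\right)^{2} = \left(60 + 450\right)^{2} = 510^{2} = 260100$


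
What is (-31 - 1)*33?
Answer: -1056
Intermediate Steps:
(-31 - 1)*33 = -32*33 = -1056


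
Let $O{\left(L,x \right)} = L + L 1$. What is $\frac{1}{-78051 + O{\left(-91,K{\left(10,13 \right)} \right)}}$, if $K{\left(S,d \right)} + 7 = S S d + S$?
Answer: $- \frac{1}{78233} \approx -1.2782 \cdot 10^{-5}$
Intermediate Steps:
$K{\left(S,d \right)} = -7 + S + d S^{2}$ ($K{\left(S,d \right)} = -7 + \left(S S d + S\right) = -7 + \left(S^{2} d + S\right) = -7 + \left(d S^{2} + S\right) = -7 + \left(S + d S^{2}\right) = -7 + S + d S^{2}$)
$O{\left(L,x \right)} = 2 L$ ($O{\left(L,x \right)} = L + L = 2 L$)
$\frac{1}{-78051 + O{\left(-91,K{\left(10,13 \right)} \right)}} = \frac{1}{-78051 + 2 \left(-91\right)} = \frac{1}{-78051 - 182} = \frac{1}{-78233} = - \frac{1}{78233}$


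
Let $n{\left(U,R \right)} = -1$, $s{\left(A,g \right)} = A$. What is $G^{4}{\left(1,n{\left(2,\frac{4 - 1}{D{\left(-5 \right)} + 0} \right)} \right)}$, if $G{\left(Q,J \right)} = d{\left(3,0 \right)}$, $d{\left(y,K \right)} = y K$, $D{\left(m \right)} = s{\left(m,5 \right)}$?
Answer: $0$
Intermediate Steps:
$D{\left(m \right)} = m$
$d{\left(y,K \right)} = K y$
$G{\left(Q,J \right)} = 0$ ($G{\left(Q,J \right)} = 0 \cdot 3 = 0$)
$G^{4}{\left(1,n{\left(2,\frac{4 - 1}{D{\left(-5 \right)} + 0} \right)} \right)} = 0^{4} = 0$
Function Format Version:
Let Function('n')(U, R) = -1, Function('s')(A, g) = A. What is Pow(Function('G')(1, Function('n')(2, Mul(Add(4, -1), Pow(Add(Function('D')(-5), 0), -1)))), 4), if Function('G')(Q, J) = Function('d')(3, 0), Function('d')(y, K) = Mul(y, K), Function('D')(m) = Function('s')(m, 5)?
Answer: 0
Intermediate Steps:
Function('D')(m) = m
Function('d')(y, K) = Mul(K, y)
Function('G')(Q, J) = 0 (Function('G')(Q, J) = Mul(0, 3) = 0)
Pow(Function('G')(1, Function('n')(2, Mul(Add(4, -1), Pow(Add(Function('D')(-5), 0), -1)))), 4) = Pow(0, 4) = 0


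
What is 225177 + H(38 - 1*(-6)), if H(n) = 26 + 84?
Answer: 225287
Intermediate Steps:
H(n) = 110
225177 + H(38 - 1*(-6)) = 225177 + 110 = 225287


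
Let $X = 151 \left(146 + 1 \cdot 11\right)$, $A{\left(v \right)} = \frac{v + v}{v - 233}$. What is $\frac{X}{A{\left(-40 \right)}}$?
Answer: $\frac{6472011}{80} \approx 80900.0$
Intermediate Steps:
$A{\left(v \right)} = \frac{2 v}{-233 + v}$
$X = 23707$ ($X = 151 \left(146 + 11\right) = 151 \cdot 157 = 23707$)
$\frac{X}{A{\left(-40 \right)}} = \frac{23707}{2 \left(-40\right) \frac{1}{-233 - 40}} = \frac{23707}{2 \left(-40\right) \frac{1}{-273}} = \frac{23707}{2 \left(-40\right) \left(- \frac{1}{273}\right)} = \frac{23707}{\frac{80}{273}} = 23707 \cdot \frac{273}{80} = \frac{6472011}{80}$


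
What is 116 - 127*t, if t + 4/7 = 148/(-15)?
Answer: 151372/105 ≈ 1441.6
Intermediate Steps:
t = -1096/105 (t = -4/7 + 148/(-15) = -4/7 + 148*(-1/15) = -4/7 - 148/15 = -1096/105 ≈ -10.438)
116 - 127*t = 116 - 127*(-1096/105) = 116 + 139192/105 = 151372/105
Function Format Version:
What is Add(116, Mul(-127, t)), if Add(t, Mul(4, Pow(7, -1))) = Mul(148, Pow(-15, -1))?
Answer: Rational(151372, 105) ≈ 1441.6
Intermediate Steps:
t = Rational(-1096, 105) (t = Add(Rational(-4, 7), Mul(148, Pow(-15, -1))) = Add(Rational(-4, 7), Mul(148, Rational(-1, 15))) = Add(Rational(-4, 7), Rational(-148, 15)) = Rational(-1096, 105) ≈ -10.438)
Add(116, Mul(-127, t)) = Add(116, Mul(-127, Rational(-1096, 105))) = Add(116, Rational(139192, 105)) = Rational(151372, 105)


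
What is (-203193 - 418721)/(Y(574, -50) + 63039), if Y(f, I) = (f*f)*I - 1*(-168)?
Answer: 621914/16410593 ≈ 0.037897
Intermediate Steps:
Y(f, I) = 168 + I*f**2 (Y(f, I) = f**2*I + 168 = I*f**2 + 168 = 168 + I*f**2)
(-203193 - 418721)/(Y(574, -50) + 63039) = (-203193 - 418721)/((168 - 50*574**2) + 63039) = -621914/((168 - 50*329476) + 63039) = -621914/((168 - 16473800) + 63039) = -621914/(-16473632 + 63039) = -621914/(-16410593) = -621914*(-1/16410593) = 621914/16410593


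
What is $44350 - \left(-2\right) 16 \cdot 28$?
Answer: $45246$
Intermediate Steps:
$44350 - \left(-2\right) 16 \cdot 28 = 44350 - \left(-32\right) 28 = 44350 - -896 = 44350 + 896 = 45246$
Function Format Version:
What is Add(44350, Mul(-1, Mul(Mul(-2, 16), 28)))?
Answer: 45246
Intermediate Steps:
Add(44350, Mul(-1, Mul(Mul(-2, 16), 28))) = Add(44350, Mul(-1, Mul(-32, 28))) = Add(44350, Mul(-1, -896)) = Add(44350, 896) = 45246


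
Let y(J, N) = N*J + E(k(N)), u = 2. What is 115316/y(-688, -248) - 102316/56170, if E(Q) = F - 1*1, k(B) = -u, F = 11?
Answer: -2745322156/2396127945 ≈ -1.1457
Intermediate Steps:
k(B) = -2 (k(B) = -1*2 = -2)
E(Q) = 10 (E(Q) = 11 - 1*1 = 11 - 1 = 10)
y(J, N) = 10 + J*N (y(J, N) = N*J + 10 = J*N + 10 = 10 + J*N)
115316/y(-688, -248) - 102316/56170 = 115316/(10 - 688*(-248)) - 102316/56170 = 115316/(10 + 170624) - 102316*1/56170 = 115316/170634 - 51158/28085 = 115316*(1/170634) - 51158/28085 = 57658/85317 - 51158/28085 = -2745322156/2396127945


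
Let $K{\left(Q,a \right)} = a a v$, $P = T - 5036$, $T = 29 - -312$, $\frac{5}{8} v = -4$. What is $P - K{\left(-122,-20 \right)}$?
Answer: $-2135$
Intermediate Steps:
$v = - \frac{32}{5}$ ($v = \frac{8}{5} \left(-4\right) = - \frac{32}{5} \approx -6.4$)
$T = 341$ ($T = 29 + 312 = 341$)
$P = -4695$ ($P = 341 - 5036 = -4695$)
$K{\left(Q,a \right)} = - \frac{32 a^{2}}{5}$ ($K{\left(Q,a \right)} = a a \left(- \frac{32}{5}\right) = a^{2} \left(- \frac{32}{5}\right) = - \frac{32 a^{2}}{5}$)
$P - K{\left(-122,-20 \right)} = -4695 - - \frac{32 \left(-20\right)^{2}}{5} = -4695 - \left(- \frac{32}{5}\right) 400 = -4695 - -2560 = -4695 + 2560 = -2135$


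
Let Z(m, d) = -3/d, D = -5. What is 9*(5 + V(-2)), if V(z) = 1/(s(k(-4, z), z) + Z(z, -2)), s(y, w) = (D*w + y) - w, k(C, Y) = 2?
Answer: 1413/31 ≈ 45.581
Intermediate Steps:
s(y, w) = y - 6*w (s(y, w) = (-5*w + y) - w = (y - 5*w) - w = y - 6*w)
V(z) = 1/(7/2 - 6*z) (V(z) = 1/((2 - 6*z) - 3/(-2)) = 1/((2 - 6*z) - 3*(-½)) = 1/((2 - 6*z) + 3/2) = 1/(7/2 - 6*z))
9*(5 + V(-2)) = 9*(5 + 2/(7 - 12*(-2))) = 9*(5 + 2/(7 + 24)) = 9*(5 + 2/31) = 9*(157/31) = 1413/31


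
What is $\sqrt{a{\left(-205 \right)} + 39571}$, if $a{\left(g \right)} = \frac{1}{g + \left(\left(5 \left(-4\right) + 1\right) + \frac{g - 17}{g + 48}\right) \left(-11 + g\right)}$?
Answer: $\frac{\sqrt{12595903840975638}}{564191} \approx 198.92$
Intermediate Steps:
$a{\left(g \right)} = \frac{1}{g + \left(-19 + \frac{-17 + g}{48 + g}\right) \left(-11 + g\right)}$ ($a{\left(g \right)} = \frac{1}{g + \left(\left(-20 + 1\right) + \frac{-17 + g}{48 + g}\right) \left(-11 + g\right)} = \frac{1}{g + \left(-19 + \frac{-17 + g}{48 + g}\right) \left(-11 + g\right)}$)
$\sqrt{a{\left(-205 \right)} + 39571} = \sqrt{\frac{-48 - -205}{-10219 + 17 \left(-205\right)^{2} + 683 \left(-205\right)} + 39571} = \sqrt{\frac{-48 + 205}{-10219 + 17 \cdot 42025 - 140015} + 39571} = \sqrt{\frac{1}{-10219 + 714425 - 140015} \cdot 157 + 39571} = \sqrt{\frac{1}{564191} \cdot 157 + 39571} = \sqrt{\frac{157}{564191} + 39571} = \sqrt{\frac{22325602218}{564191}} = \frac{\sqrt{12595903840975638}}{564191}$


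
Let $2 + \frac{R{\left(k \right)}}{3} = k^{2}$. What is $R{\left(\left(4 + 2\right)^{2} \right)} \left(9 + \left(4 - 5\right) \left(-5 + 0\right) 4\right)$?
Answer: $112578$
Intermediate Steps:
$R{\left(k \right)} = -6 + 3 k^{2}$
$R{\left(\left(4 + 2\right)^{2} \right)} \left(9 + \left(4 - 5\right) \left(-5 + 0\right) 4\right) = \left(-6 + 3 \left(\left(4 + 2\right)^{2}\right)^{2}\right) \left(9 + \left(4 - 5\right) \left(-5 + 0\right) 4\right) = \left(-6 + 3 \left(6^{2}\right)^{2}\right) \left(9 + \left(-1\right) \left(-5\right) 4\right) = \left(-6 + 3 \cdot 36^{2}\right) \left(9 + 5 \cdot 4\right) = \left(-6 + 3 \cdot 1296\right) \left(9 + 20\right) = \left(-6 + 3888\right) 29 = 3882 \cdot 29 = 112578$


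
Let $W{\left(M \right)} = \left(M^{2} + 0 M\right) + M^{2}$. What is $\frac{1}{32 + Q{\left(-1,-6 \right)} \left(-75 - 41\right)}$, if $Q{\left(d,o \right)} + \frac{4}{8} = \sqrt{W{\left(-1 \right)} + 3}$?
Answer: $- \frac{9}{5918} - \frac{29 \sqrt{5}}{14795} \approx -0.0059038$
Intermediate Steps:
$W{\left(M \right)} = 2 M^{2}$ ($W{\left(M \right)} = \left(M^{2} + 0\right) + M^{2} = M^{2} + M^{2} = 2 M^{2}$)
$Q{\left(d,o \right)} = - \frac{1}{2} + \sqrt{5}$ ($Q{\left(d,o \right)} = - \frac{1}{2} + \sqrt{2 \left(-1\right)^{2} + 3} = - \frac{1}{2} + \sqrt{2 \cdot 1 + 3} = - \frac{1}{2} + \sqrt{2 + 3} = - \frac{1}{2} + \sqrt{5}$)
$\frac{1}{32 + Q{\left(-1,-6 \right)} \left(-75 - 41\right)} = \frac{1}{32 + \left(- \frac{1}{2} + \sqrt{5}\right) \left(-75 - 41\right)} = \frac{1}{32 + \left(- \frac{1}{2} + \sqrt{5}\right) \left(-116\right)} = \frac{1}{32 + \left(58 - 116 \sqrt{5}\right)} = \frac{1}{90 - 116 \sqrt{5}}$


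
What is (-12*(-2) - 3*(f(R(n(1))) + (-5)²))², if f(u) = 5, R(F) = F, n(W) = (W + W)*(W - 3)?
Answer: 4356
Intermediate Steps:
n(W) = 2*W*(-3 + W) (n(W) = (2*W)*(-3 + W) = 2*W*(-3 + W))
(-12*(-2) - 3*(f(R(n(1))) + (-5)²))² = (-12*(-2) - 3*(5 + (-5)²))² = (24 - 3*(5 + 25))² = (24 - 3*30)² = (24 - 90)² = (-66)² = 4356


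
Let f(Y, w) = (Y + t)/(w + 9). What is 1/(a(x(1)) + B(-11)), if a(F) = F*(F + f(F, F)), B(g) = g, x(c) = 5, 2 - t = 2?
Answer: 14/221 ≈ 0.063348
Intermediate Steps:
t = 0 (t = 2 - 1*2 = 2 - 2 = 0)
f(Y, w) = Y/(9 + w) (f(Y, w) = (Y + 0)/(w + 9) = Y/(9 + w))
a(F) = F*(F + F/(9 + F))
1/(a(x(1)) + B(-11)) = 1/(5²*(10 + 5)/(9 + 5) - 11) = 1/(25*15/14 - 11) = 1/(25*(1/14)*15 - 11) = 1/(375/14 - 11) = 1/(221/14) = 14/221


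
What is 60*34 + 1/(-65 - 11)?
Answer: 155039/76 ≈ 2040.0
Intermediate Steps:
60*34 + 1/(-65 - 11) = 2040 + 1/(-76) = 2040 - 1/76 = 155039/76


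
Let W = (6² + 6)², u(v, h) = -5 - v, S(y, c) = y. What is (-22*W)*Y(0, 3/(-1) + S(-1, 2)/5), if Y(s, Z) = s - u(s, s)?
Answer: -194040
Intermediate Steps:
Y(s, Z) = 5 + 2*s (Y(s, Z) = s - (-5 - s) = s + (5 + s) = 5 + 2*s)
W = 1764 (W = (36 + 6)² = 42² = 1764)
(-22*W)*Y(0, 3/(-1) + S(-1, 2)/5) = (-22*1764)*(5 + 2*0) = -38808*(5 + 0) = -38808*5 = -194040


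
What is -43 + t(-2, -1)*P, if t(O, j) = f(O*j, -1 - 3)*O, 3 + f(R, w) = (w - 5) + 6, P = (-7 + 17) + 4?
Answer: 125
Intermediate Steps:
P = 14 (P = 10 + 4 = 14)
f(R, w) = -2 + w (f(R, w) = -3 + ((w - 5) + 6) = -3 + ((-5 + w) + 6) = -3 + (1 + w) = -2 + w)
t(O, j) = -6*O (t(O, j) = (-2 + (-1 - 3))*O = (-2 - 4)*O = -6*O)
-43 + t(-2, -1)*P = -43 - 6*(-2)*14 = -43 + 12*14 = -43 + 168 = 125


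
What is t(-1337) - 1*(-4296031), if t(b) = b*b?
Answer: 6083600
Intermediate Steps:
t(b) = b²
t(-1337) - 1*(-4296031) = (-1337)² - 1*(-4296031) = 1787569 + 4296031 = 6083600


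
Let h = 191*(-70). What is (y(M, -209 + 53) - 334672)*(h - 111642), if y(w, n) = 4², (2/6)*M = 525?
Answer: 41836015872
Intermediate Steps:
M = 1575 (M = 3*525 = 1575)
h = -13370
y(w, n) = 16
(y(M, -209 + 53) - 334672)*(h - 111642) = (16 - 334672)*(-13370 - 111642) = -334656*(-125012) = 41836015872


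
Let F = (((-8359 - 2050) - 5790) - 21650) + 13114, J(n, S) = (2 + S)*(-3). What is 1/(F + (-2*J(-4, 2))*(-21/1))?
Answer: -1/25239 ≈ -3.9621e-5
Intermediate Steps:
J(n, S) = -6 - 3*S
F = -24735 (F = ((-10409 - 5790) - 21650) + 13114 = (-16199 - 21650) + 13114 = -37849 + 13114 = -24735)
1/(F + (-2*J(-4, 2))*(-21/1)) = 1/(-24735 + (-2*(-6 - 3*2))*(-21/1)) = 1/(-24735 + (-2*(-6 - 6))*(-21*1)) = 1/(-24735 - 2*(-12)*(-21)) = 1/(-24735 + 24*(-21)) = 1/(-24735 - 504) = 1/(-25239) = -1/25239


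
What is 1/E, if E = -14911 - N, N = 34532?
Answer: -1/49443 ≈ -2.0225e-5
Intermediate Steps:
E = -49443 (E = -14911 - 1*34532 = -14911 - 34532 = -49443)
1/E = 1/(-49443) = -1/49443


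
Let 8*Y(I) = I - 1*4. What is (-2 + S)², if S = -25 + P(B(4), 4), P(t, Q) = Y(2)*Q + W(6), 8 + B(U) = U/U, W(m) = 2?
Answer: 676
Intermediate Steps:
Y(I) = -½ + I/8 (Y(I) = (I - 1*4)/8 = (I - 4)/8 = (-4 + I)/8 = -½ + I/8)
B(U) = -7 (B(U) = -8 + U/U = -8 + 1 = -7)
P(t, Q) = 2 - Q/4 (P(t, Q) = (-½ + (⅛)*2)*Q + 2 = (-½ + ¼)*Q + 2 = -Q/4 + 2 = 2 - Q/4)
S = -24 (S = -25 + (2 - ¼*4) = -25 + (2 - 1) = -25 + 1 = -24)
(-2 + S)² = (-2 - 24)² = (-26)² = 676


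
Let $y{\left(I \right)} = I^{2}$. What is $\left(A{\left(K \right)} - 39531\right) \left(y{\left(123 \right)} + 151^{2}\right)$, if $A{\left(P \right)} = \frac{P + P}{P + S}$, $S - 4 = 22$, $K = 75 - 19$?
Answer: $- \frac{61473719950}{41} \approx -1.4994 \cdot 10^{9}$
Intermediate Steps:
$K = 56$ ($K = 75 - 19 = 56$)
$S = 26$ ($S = 4 + 22 = 26$)
$A{\left(P \right)} = \frac{2 P}{26 + P}$ ($A{\left(P \right)} = \frac{P + P}{P + 26} = \frac{2 P}{26 + P}$)
$\left(A{\left(K \right)} - 39531\right) \left(y{\left(123 \right)} + 151^{2}\right) = \left(2 \cdot 56 \frac{1}{26 + 56} - 39531\right) \left(123^{2} + 151^{2}\right) = \left(2 \cdot 56 \cdot \frac{1}{82} - 39531\right) \left(15129 + 22801\right) = \left(2 \cdot 56 \cdot \frac{1}{82} - 39531\right) 37930 = \left(\frac{56}{41} - 39531\right) 37930 = \left(- \frac{1620715}{41}\right) 37930 = - \frac{61473719950}{41}$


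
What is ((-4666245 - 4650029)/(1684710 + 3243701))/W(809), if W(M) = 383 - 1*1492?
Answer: 9316274/5465607799 ≈ 0.0017045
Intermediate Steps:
W(M) = -1109 (W(M) = 383 - 1492 = -1109)
((-4666245 - 4650029)/(1684710 + 3243701))/W(809) = ((-4666245 - 4650029)/(1684710 + 3243701))/(-1109) = -9316274/4928411*(-1/1109) = 9316274/5465607799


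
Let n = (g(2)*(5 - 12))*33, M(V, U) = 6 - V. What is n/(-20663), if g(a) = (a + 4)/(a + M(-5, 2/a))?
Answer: 1386/268619 ≈ 0.0051597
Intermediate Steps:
g(a) = (4 + a)/(11 + a) (g(a) = (a + 4)/(a + (6 - 1*(-5))) = (4 + a)/(a + (6 + 5)) = (4 + a)/(a + 11) = (4 + a)/(11 + a))
n = -1386/13 (n = (((4 + 2)/(11 + 2))*(5 - 12))*33 = ((6/13)*(-7))*33 = -42/13*33 = -1386/13 ≈ -106.62)
n/(-20663) = -1386/13/(-20663) = -1386/13*(-1/20663) = 1386/268619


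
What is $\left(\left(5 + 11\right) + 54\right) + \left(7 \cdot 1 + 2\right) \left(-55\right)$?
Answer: $-425$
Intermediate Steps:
$\left(\left(5 + 11\right) + 54\right) + \left(7 \cdot 1 + 2\right) \left(-55\right) = \left(16 + 54\right) + \left(7 + 2\right) \left(-55\right) = 70 + 9 \left(-55\right) = 70 - 495 = -425$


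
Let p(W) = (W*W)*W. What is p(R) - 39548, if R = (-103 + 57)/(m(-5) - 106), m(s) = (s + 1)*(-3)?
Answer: -4105979837/103823 ≈ -39548.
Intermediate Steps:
m(s) = -3 - 3*s (m(s) = (1 + s)*(-3) = -3 - 3*s)
R = 23/47 (R = (-103 + 57)/((-3 - 3*(-5)) - 106) = -46/((-3 + 15) - 106) = -46/(12 - 106) = -46/(-94) = -46*(-1/94) = 23/47 ≈ 0.48936)
p(W) = W³ (p(W) = W²*W = W³)
p(R) - 39548 = (23/47)³ - 39548 = 12167/103823 - 39548 = -4105979837/103823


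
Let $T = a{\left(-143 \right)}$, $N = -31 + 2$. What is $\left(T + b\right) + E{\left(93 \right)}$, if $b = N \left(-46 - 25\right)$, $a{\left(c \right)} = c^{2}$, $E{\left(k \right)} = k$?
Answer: $22601$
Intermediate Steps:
$N = -29$
$T = 20449$ ($T = \left(-143\right)^{2} = 20449$)
$b = 2059$ ($b = - 29 \left(-46 - 25\right) = \left(-29\right) \left(-71\right) = 2059$)
$\left(T + b\right) + E{\left(93 \right)} = \left(20449 + 2059\right) + 93 = 22508 + 93 = 22601$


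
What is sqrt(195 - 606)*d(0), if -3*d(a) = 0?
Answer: 0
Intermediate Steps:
d(a) = 0 (d(a) = -1/3*0 = 0)
sqrt(195 - 606)*d(0) = sqrt(195 - 606)*0 = sqrt(-411)*0 = (I*sqrt(411))*0 = 0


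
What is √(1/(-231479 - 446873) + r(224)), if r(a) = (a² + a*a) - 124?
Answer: √2882566274819235/169588 ≈ 316.59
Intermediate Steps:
r(a) = -124 + 2*a² (r(a) = (a² + a²) - 124 = 2*a² - 124 = -124 + 2*a²)
√(1/(-231479 - 446873) + r(224)) = √(1/(-231479 - 446873) + (-124 + 2*224²)) = √(1/(-678352) + (-124 + 2*50176)) = √(-1/678352 + (-124 + 100352)) = √(-1/678352 + 100228) = √(67989864255/678352) = √2882566274819235/169588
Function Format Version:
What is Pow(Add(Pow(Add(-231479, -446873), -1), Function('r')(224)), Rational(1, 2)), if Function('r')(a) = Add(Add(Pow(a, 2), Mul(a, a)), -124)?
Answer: Mul(Rational(1, 169588), Pow(2882566274819235, Rational(1, 2))) ≈ 316.59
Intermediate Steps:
Function('r')(a) = Add(-124, Mul(2, Pow(a, 2))) (Function('r')(a) = Add(Add(Pow(a, 2), Pow(a, 2)), -124) = Add(Mul(2, Pow(a, 2)), -124) = Add(-124, Mul(2, Pow(a, 2))))
Pow(Add(Pow(Add(-231479, -446873), -1), Function('r')(224)), Rational(1, 2)) = Pow(Add(Pow(Add(-231479, -446873), -1), Add(-124, Mul(2, Pow(224, 2)))), Rational(1, 2)) = Pow(Add(Pow(-678352, -1), Add(-124, Mul(2, 50176))), Rational(1, 2)) = Pow(Add(Rational(-1, 678352), Add(-124, 100352)), Rational(1, 2)) = Pow(Add(Rational(-1, 678352), 100228), Rational(1, 2)) = Pow(Rational(67989864255, 678352), Rational(1, 2)) = Mul(Rational(1, 169588), Pow(2882566274819235, Rational(1, 2)))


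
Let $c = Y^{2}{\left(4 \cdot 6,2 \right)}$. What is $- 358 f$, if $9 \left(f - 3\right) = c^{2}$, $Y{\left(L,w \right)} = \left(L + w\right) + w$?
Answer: $- \frac{220056514}{9} \approx -2.4451 \cdot 10^{7}$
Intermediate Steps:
$Y{\left(L,w \right)} = L + 2 w$
$c = 784$ ($c = \left(4 \cdot 6 + 2 \cdot 2\right)^{2} = \left(24 + 4\right)^{2} = 28^{2} = 784$)
$f = \frac{614683}{9}$ ($f = 3 + \frac{784^{2}}{9} = 3 + \frac{1}{9} \cdot 614656 = 3 + \frac{614656}{9} = \frac{614683}{9} \approx 68298.0$)
$- 358 f = \left(-358\right) \frac{614683}{9} = - \frac{220056514}{9}$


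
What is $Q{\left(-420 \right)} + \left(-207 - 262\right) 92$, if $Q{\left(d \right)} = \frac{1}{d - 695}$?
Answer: $- \frac{48110021}{1115} \approx -43148.0$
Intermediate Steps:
$Q{\left(d \right)} = \frac{1}{-695 + d}$
$Q{\left(-420 \right)} + \left(-207 - 262\right) 92 = \frac{1}{-695 - 420} + \left(-207 - 262\right) 92 = \frac{1}{-1115} - 43148 = - \frac{1}{1115} - 43148 = - \frac{48110021}{1115}$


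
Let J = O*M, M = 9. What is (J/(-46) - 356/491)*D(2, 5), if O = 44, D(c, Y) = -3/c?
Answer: 158109/11293 ≈ 14.001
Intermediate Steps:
J = 396 (J = 44*9 = 396)
(J/(-46) - 356/491)*D(2, 5) = (396/(-46) - 356/491)*(-3/2) = (396*(-1/46) - 356*1/491)*(-3*1/2) = (-198/23 - 356/491)*(-3/2) = -105406/11293*(-3/2) = 158109/11293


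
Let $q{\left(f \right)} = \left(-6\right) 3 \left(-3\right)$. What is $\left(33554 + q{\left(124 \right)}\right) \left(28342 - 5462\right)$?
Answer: $768951040$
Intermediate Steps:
$q{\left(f \right)} = 54$ ($q{\left(f \right)} = \left(-18\right) \left(-3\right) = 54$)
$\left(33554 + q{\left(124 \right)}\right) \left(28342 - 5462\right) = \left(33554 + 54\right) \left(28342 - 5462\right) = 33608 \cdot 22880 = 768951040$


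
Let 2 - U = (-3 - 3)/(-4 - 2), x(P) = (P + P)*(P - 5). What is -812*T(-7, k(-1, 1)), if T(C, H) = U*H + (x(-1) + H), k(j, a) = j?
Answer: -8120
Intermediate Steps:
x(P) = 2*P*(-5 + P) (x(P) = (2*P)*(-5 + P) = 2*P*(-5 + P))
U = 1 (U = 2 - (-3 - 3)/(-4 - 2) = 2 - (-6)/(-6) = 2 - (-6)*(-1)/6 = 2 - 1*1 = 2 - 1 = 1)
T(C, H) = 12 + 2*H (T(C, H) = 1*H + (2*(-1)*(-5 - 1) + H) = H + (2*(-1)*(-6) + H) = H + (12 + H) = 12 + 2*H)
-812*T(-7, k(-1, 1)) = -812*(12 + 2*(-1)) = -812*(12 - 2) = -812*10 = -8120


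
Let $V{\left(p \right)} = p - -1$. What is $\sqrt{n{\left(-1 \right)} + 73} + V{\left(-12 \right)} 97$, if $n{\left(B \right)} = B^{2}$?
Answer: $-1067 + \sqrt{74} \approx -1058.4$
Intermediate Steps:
$V{\left(p \right)} = 1 + p$ ($V{\left(p \right)} = p + 1 = 1 + p$)
$\sqrt{n{\left(-1 \right)} + 73} + V{\left(-12 \right)} 97 = \sqrt{\left(-1\right)^{2} + 73} + \left(1 - 12\right) 97 = \sqrt{1 + 73} - 1067 = \sqrt{74} - 1067 = -1067 + \sqrt{74}$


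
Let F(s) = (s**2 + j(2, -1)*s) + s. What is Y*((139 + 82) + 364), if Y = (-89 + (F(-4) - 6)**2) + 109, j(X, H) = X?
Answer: 14040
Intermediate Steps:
F(s) = s**2 + 3*s (F(s) = (s**2 + 2*s) + s = s**2 + 3*s)
Y = 24 (Y = (-89 + (-4*(3 - 4) - 6)**2) + 109 = (-89 + (-4*(-1) - 6)**2) + 109 = (-89 + (4 - 6)**2) + 109 = (-89 + (-2)**2) + 109 = (-89 + 4) + 109 = -85 + 109 = 24)
Y*((139 + 82) + 364) = 24*((139 + 82) + 364) = 24*(221 + 364) = 24*585 = 14040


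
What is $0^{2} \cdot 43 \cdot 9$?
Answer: $0$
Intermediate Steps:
$0^{2} \cdot 43 \cdot 9 = 0 \cdot 43 \cdot 9 = 0 \cdot 9 = 0$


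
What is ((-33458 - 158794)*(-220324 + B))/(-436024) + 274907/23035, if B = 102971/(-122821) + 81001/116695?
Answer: -20562872533913897150699/211696937810884235 ≈ -97134.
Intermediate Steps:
B = -2067577024/14332596595 (B = 102971*(-1/122821) + 81001*(1/116695) = -102971/122821 + 81001/116695 = -2067577024/14332596595 ≈ -0.14426)
((-33458 - 158794)*(-220324 + B))/(-436024) + 274907/23035 = ((-33458 - 158794)*(-220324 - 2067577024/14332596595))/(-436024) + 274907/23035 = -192252*(-3157817079773804/14332596595)*(-1/436024) + 274907*(1/23035) = (607096649220673366608/14332596595)*(-1/436024) + 16171/1355 = -75887081152584170826/781169512217285 + 16171/1355 = -20562872533913897150699/211696937810884235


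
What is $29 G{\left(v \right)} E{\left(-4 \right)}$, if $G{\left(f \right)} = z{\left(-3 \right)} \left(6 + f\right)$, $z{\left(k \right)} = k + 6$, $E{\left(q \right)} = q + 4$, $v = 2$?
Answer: $0$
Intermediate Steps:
$E{\left(q \right)} = 4 + q$
$z{\left(k \right)} = 6 + k$
$G{\left(f \right)} = 18 + 3 f$ ($G{\left(f \right)} = \left(6 - 3\right) \left(6 + f\right) = 3 \left(6 + f\right) = 18 + 3 f$)
$29 G{\left(v \right)} E{\left(-4 \right)} = 29 \left(18 + 3 \cdot 2\right) \left(4 - 4\right) = 29 \left(18 + 6\right) 0 = 29 \cdot 24 \cdot 0 = 696 \cdot 0 = 0$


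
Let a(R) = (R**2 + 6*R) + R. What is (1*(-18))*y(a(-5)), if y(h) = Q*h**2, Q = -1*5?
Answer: 9000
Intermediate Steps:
Q = -5
a(R) = R**2 + 7*R
y(h) = -5*h**2
(1*(-18))*y(a(-5)) = (1*(-18))*(-5*25*(7 - 5)**2) = -(-90)*(-5*2)**2 = -(-90)*(-10)**2 = -(-90)*100 = -18*(-500) = 9000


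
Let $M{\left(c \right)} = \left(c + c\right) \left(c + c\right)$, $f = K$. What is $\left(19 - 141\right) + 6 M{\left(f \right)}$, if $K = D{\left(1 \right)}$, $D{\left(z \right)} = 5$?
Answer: $478$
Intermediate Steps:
$K = 5$
$f = 5$
$M{\left(c \right)} = 4 c^{2}$ ($M{\left(c \right)} = 2 c 2 c = 4 c^{2}$)
$\left(19 - 141\right) + 6 M{\left(f \right)} = \left(19 - 141\right) + 6 \cdot 4 \cdot 5^{2} = \left(19 - 141\right) + 6 \cdot 4 \cdot 25 = -122 + 6 \cdot 100 = -122 + 600 = 478$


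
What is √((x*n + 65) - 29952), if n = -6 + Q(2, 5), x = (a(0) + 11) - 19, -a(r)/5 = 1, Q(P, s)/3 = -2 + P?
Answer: I*√29809 ≈ 172.65*I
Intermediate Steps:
Q(P, s) = -6 + 3*P (Q(P, s) = 3*(-2 + P) = -6 + 3*P)
a(r) = -5 (a(r) = -5*1 = -5)
x = -13 (x = (-5 + 11) - 19 = 6 - 19 = -13)
n = -6 (n = -6 + (-6 + 3*2) = -6 + (-6 + 6) = -6 + 0 = -6)
√((x*n + 65) - 29952) = √((-13*(-6) + 65) - 29952) = √((78 + 65) - 29952) = √(143 - 29952) = √(-29809) = I*√29809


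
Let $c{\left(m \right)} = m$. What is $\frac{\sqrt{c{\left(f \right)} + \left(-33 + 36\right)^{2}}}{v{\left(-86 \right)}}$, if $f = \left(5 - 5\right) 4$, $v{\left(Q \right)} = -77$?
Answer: $- \frac{3}{77} \approx -0.038961$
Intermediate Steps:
$f = 0$ ($f = 0 \cdot 4 = 0$)
$\frac{\sqrt{c{\left(f \right)} + \left(-33 + 36\right)^{2}}}{v{\left(-86 \right)}} = \frac{\sqrt{0 + \left(-33 + 36\right)^{2}}}{-77} = \sqrt{0 + 3^{2}} \left(- \frac{1}{77}\right) = \sqrt{0 + 9} \left(- \frac{1}{77}\right) = \sqrt{9} \left(- \frac{1}{77}\right) = 3 \left(- \frac{1}{77}\right) = - \frac{3}{77}$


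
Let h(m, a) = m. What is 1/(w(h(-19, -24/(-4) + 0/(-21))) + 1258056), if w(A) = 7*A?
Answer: 1/1257923 ≈ 7.9496e-7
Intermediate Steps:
1/(w(h(-19, -24/(-4) + 0/(-21))) + 1258056) = 1/(7*(-19) + 1258056) = 1/(-133 + 1258056) = 1/1257923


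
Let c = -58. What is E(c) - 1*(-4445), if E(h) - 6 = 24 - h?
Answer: 4533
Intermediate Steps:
E(h) = 30 - h (E(h) = 6 + (24 - h) = 30 - h)
E(c) - 1*(-4445) = (30 - 1*(-58)) - 1*(-4445) = (30 + 58) + 4445 = 88 + 4445 = 4533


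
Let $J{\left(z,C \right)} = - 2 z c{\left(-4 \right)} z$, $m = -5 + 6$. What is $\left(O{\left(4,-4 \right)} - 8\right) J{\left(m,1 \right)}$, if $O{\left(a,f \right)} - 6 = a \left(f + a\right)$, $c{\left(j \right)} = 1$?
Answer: $4$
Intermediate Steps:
$O{\left(a,f \right)} = 6 + a \left(a + f\right)$ ($O{\left(a,f \right)} = 6 + a \left(f + a\right) = 6 + a \left(a + f\right)$)
$m = 1$
$J{\left(z,C \right)} = - 2 z^{2}$ ($J{\left(z,C \right)} = - 2 z 1 z = - 2 z z = - 2 z^{2}$)
$\left(O{\left(4,-4 \right)} - 8\right) J{\left(m,1 \right)} = \left(\left(6 + 4^{2} + 4 \left(-4\right)\right) - 8\right) \left(- 2 \cdot 1^{2}\right) = \left(\left(6 + 16 - 16\right) - 8\right) \left(\left(-2\right) 1\right) = \left(6 - 8\right) \left(-2\right) = \left(-2\right) \left(-2\right) = 4$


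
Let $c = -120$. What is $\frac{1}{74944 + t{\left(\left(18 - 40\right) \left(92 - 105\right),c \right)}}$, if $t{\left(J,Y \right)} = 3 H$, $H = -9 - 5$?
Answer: $\frac{1}{74902} \approx 1.3351 \cdot 10^{-5}$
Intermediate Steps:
$H = -14$
$t{\left(J,Y \right)} = -42$ ($t{\left(J,Y \right)} = 3 \left(-14\right) = -42$)
$\frac{1}{74944 + t{\left(\left(18 - 40\right) \left(92 - 105\right),c \right)}} = \frac{1}{74944 - 42} = \frac{1}{74902}$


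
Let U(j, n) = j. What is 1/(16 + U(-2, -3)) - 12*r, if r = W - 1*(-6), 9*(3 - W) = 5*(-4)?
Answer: -5653/42 ≈ -134.60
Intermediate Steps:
W = 47/9 (W = 3 - 5*(-4)/9 = 3 - 1/9*(-20) = 3 + 20/9 = 47/9 ≈ 5.2222)
r = 101/9 (r = 47/9 - 1*(-6) = 47/9 + 6 = 101/9 ≈ 11.222)
1/(16 + U(-2, -3)) - 12*r = 1/(16 - 2) - 12*101/9 = 1/14 - 404/3 = -5653/42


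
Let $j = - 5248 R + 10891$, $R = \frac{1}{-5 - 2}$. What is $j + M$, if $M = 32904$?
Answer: $\frac{311813}{7} \approx 44545.0$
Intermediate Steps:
$R = - \frac{1}{7}$ ($R = \frac{1}{-7} = - \frac{1}{7} \approx -0.14286$)
$j = \frac{81485}{7}$ ($j = \left(-5248\right) \left(- \frac{1}{7}\right) + 10891 = \frac{5248}{7} + 10891 = \frac{81485}{7} \approx 11641.0$)
$j + M = \frac{81485}{7} + 32904 = \frac{311813}{7}$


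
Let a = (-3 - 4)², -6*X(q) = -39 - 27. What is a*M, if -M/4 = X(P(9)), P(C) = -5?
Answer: -2156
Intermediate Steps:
X(q) = 11 (X(q) = -(-39 - 27)/6 = -⅙*(-66) = 11)
M = -44 (M = -4*11 = -44)
a = 49 (a = (-7)² = 49)
a*M = 49*(-44) = -2156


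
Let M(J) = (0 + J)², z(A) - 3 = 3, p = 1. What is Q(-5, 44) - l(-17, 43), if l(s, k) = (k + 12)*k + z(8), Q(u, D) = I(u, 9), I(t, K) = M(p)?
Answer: -2370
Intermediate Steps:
z(A) = 6 (z(A) = 3 + 3 = 6)
M(J) = J²
I(t, K) = 1 (I(t, K) = 1² = 1)
Q(u, D) = 1
l(s, k) = 6 + k*(12 + k) (l(s, k) = (k + 12)*k + 6 = (12 + k)*k + 6 = k*(12 + k) + 6 = 6 + k*(12 + k))
Q(-5, 44) - l(-17, 43) = 1 - (6 + 43² + 12*43) = 1 - (6 + 1849 + 516) = 1 - 1*2371 = 1 - 2371 = -2370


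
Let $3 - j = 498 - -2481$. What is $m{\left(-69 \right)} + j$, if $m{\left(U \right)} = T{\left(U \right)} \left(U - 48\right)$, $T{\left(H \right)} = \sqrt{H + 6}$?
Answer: $-2976 - 351 i \sqrt{7} \approx -2976.0 - 928.66 i$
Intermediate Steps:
$j = -2976$ ($j = 3 - \left(498 - -2481\right) = 3 - \left(498 + 2481\right) = 3 - 2979 = -2976$)
$T{\left(H \right)} = \sqrt{6 + H}$
$m{\left(U \right)} = \sqrt{6 + U} \left(-48 + U\right)$ ($m{\left(U \right)} = \sqrt{6 + U} \left(U - 48\right) = \sqrt{6 + U} \left(-48 + U\right)$)
$m{\left(-69 \right)} + j = \sqrt{6 - 69} \left(-48 - 69\right) - 2976 = \sqrt{-63} \left(-117\right) - 2976 = 3 i \sqrt{7} \left(-117\right) - 2976 = - 351 i \sqrt{7} - 2976 = -2976 - 351 i \sqrt{7}$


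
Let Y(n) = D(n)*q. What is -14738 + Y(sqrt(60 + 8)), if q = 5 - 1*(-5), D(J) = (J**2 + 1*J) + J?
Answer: -14058 + 40*sqrt(17) ≈ -13893.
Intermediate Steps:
D(J) = J**2 + 2*J (D(J) = (J**2 + J) + J = (J + J**2) + J = J**2 + 2*J)
q = 10 (q = 5 + 5 = 10)
Y(n) = 10*n*(2 + n) (Y(n) = (n*(2 + n))*10 = 10*n*(2 + n))
-14738 + Y(sqrt(60 + 8)) = -14738 + 10*sqrt(60 + 8)*(2 + sqrt(60 + 8)) = -14738 + 10*sqrt(68)*(2 + sqrt(68)) = -14738 + 10*(2*sqrt(17))*(2 + 2*sqrt(17)) = -14738 + 20*sqrt(17)*(2 + 2*sqrt(17))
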